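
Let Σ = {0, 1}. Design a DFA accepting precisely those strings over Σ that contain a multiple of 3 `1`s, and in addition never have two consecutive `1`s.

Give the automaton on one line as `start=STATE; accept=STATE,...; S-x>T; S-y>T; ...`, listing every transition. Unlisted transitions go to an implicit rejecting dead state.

start=q0; accept=q0,q8; q0-0>q0; q0-1>q1; q1-0>q2; q1-1>q3; q2-0>q2; q2-1>q4; q3-0>q3; q3-1>q5; q4-0>q6; q4-1>q5; q5-0>q5; q5-1>q7; q6-0>q6; q6-1>q8; q7-0>q7; q7-1>q3; q8-0>q0; q8-1>q7

Build one automaton per condition and run them in lockstep. One (3 states) tracks the count of `1`s modulo 3; the other (3 states) tracks partial matches of the forbidden pattern `11`. Each combined state is a pair, one component from each; accept when both components accept.
With 9 states:
        0   1  
>* q0   q0  q1 
   q1   q2  q3 
   q2   q2  q4 
   q3   q3  q5 
   q4   q6  q5 
   q5   q5  q7 
   q6   q6  q8 
   q7   q7  q3 
 * q8   q0  q7 
(> = start, * = accepting)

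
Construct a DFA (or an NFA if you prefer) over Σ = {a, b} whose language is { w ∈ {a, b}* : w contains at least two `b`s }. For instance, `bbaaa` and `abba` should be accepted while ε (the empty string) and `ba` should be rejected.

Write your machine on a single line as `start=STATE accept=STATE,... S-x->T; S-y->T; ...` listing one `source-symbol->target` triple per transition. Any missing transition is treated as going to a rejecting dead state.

Only the number of `b`s matters, and only up to 3. Make a chain s0 → s1 → s2 → s3 advanced by each `b` (with s3 absorbing); every other symbol self-loops. The accepting set is {s2, s3}.
4 states suffice.
        a   b  
>  s0   s0  s1 
   s1   s1  s2 
 * s2   s2  s3 
 * s3   s3  s3 
(> = start, * = accepting)

start=s0; accept=s2,s3; s0-a->s0; s0-b->s1; s1-a->s1; s1-b->s2; s2-a->s2; s2-b->s3; s3-a->s3; s3-b->s3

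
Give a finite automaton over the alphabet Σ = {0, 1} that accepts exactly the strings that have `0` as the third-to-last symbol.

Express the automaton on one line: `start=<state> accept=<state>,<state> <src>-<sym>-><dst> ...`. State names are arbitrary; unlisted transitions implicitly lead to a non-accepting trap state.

Because acceptance depends on a position counted from the end, the machine has to buffer the most recent 3 symbols. Make each state the string of the last up-to-3 symbols read; on input `x` shift the window left and append `x`. Accept when the buffered window has length 3 and begins with `0`.
A 15-state machine:
       0  1 
>  A   B  C 
   B   D  E 
   C   F  G 
   D   H  I 
   E   J  K 
   F   L  M 
   G   N  O 
 * H   H  I 
 * I   J  K 
 * J   L  M 
 * K   N  O 
   L   H  I 
   M   J  K 
   N   L  M 
   O   N  O 
(> = start, * = accepting)

start=A accept=H,I,J,K A-0->B A-1->C B-0->D B-1->E C-0->F C-1->G D-0->H D-1->I E-0->J E-1->K F-0->L F-1->M G-0->N G-1->O H-0->H H-1->I I-0->J I-1->K J-0->L J-1->M K-0->N K-1->O L-0->H L-1->I M-0->J M-1->K N-0->L N-1->M O-0->N O-1->O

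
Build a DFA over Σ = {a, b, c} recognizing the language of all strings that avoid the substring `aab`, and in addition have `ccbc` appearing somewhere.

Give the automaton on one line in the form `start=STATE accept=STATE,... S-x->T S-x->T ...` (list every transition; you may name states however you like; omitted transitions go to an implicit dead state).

Build one automaton per condition and run them in lockstep. One (4 states) tracks partial matches of the forbidden pattern `aab`; the other (5 states) tracks whether and how much of `ccbc` has been seen. Each combined state is a pair, one component from each; accept when both components accept.
14 states suffice.
          a    b    c  
>  S0     S1   S0   S2 
   S1     S3   S0   S2 
   S2     S1   S0   S4 
   S3     S3   S5   S2 
   S4     S1   S6   S4 
   S5     S5   S5   S7 
   S6     S1   S0   S8 
   S7     S5   S5   S9 
 * S8    S10   S8   S8 
   S9     S5  S11   S9 
 * S10   S12   S8   S8 
   S11    S5   S5  S13 
 * S12   S12  S13   S8 
   S13   S13  S13  S13 
(> = start, * = accepting)

start=S0 accept=S8,S10,S12 S0-a->S1 S0-b->S0 S0-c->S2 S1-a->S3 S1-b->S0 S1-c->S2 S2-a->S1 S2-b->S0 S2-c->S4 S3-a->S3 S3-b->S5 S3-c->S2 S4-a->S1 S4-b->S6 S4-c->S4 S5-a->S5 S5-b->S5 S5-c->S7 S6-a->S1 S6-b->S0 S6-c->S8 S7-a->S5 S7-b->S5 S7-c->S9 S8-a->S10 S8-b->S8 S8-c->S8 S9-a->S5 S9-b->S11 S9-c->S9 S10-a->S12 S10-b->S8 S10-c->S8 S11-a->S5 S11-b->S5 S11-c->S13 S12-a->S12 S12-b->S13 S12-c->S8 S13-a->S13 S13-b->S13 S13-c->S13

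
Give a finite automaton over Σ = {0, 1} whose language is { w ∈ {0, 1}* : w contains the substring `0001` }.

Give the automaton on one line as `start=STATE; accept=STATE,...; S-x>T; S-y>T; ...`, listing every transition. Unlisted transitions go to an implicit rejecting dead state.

start=q0; accept=q4; q0-0>q1; q0-1>q0; q1-0>q2; q1-1>q0; q2-0>q3; q2-1>q0; q3-0>q3; q3-1>q4; q4-0>q4; q4-1>q4

States q0..q3 record the length of the longest prefix of `0001` that matches the current input suffix. Reaching q4 means `0001` has been seen, and we stay there forever. Accept from q4.
A 5-state machine:
        0   1  
>  q0   q1  q0 
   q1   q2  q0 
   q2   q3  q0 
   q3   q3  q4 
 * q4   q4  q4 
(> = start, * = accepting)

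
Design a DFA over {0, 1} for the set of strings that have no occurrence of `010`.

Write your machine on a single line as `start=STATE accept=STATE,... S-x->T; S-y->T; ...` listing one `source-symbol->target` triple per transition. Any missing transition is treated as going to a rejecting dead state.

start=S0; accept=S0,S1,S2; S0-0->S1; S0-1->S0; S1-0->S1; S1-1->S2; S2-0->S3; S2-1->S0; S3-0->S3; S3-1->S3

This is the complement of 'contains `010`'. Use the same substring-matching states — S0 through S3 holding how much of `010` has just been matched — but flip the accepting set: everything except the trap S3 accepts.
With 4 states:
        0   1  
>* S0   S1  S0 
 * S1   S1  S2 
 * S2   S3  S0 
   S3   S3  S3 
(> = start, * = accepting)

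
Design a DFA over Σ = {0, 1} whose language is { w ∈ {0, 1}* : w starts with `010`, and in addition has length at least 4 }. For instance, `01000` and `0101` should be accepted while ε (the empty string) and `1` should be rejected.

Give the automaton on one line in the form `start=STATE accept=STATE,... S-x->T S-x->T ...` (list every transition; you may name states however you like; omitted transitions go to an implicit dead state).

start=s0 accept=s5 s0-0->s1 s0-1->s2 s1-0->s2 s1-1->s3 s2-0->s2 s2-1->s2 s3-0->s4 s3-1->s2 s4-0->s5 s4-1->s5 s5-0->s5 s5-1->s5

Build one automaton per condition and run them in lockstep. The first has 5 states tracking whether the input so far still matches the prefix `010`; the second has 6 states tracking the input length, saturating at 5. A product state is a pair (one from each), accepting exactly when both do. Equivalent product states are then merged.
6 states suffice.
        0   1  
>  s0   s1  s2 
   s1   s2  s3 
   s2   s2  s2 
   s3   s4  s2 
   s4   s5  s5 
 * s5   s5  s5 
(> = start, * = accepting)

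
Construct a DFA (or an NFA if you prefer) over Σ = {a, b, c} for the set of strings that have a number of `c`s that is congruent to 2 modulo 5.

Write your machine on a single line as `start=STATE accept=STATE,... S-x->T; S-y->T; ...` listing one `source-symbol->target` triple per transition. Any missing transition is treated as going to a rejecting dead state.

The only thing that matters is how many `c`s have appeared, reduced mod 5. Use one state per residue: q0 for 0, …, q4 for 4. Reading `c` moves to the next residue; anything else stays put. q2 is accepting.
With 5 states:
        a   b   c  
>  q0   q0  q0  q1 
   q1   q1  q1  q2 
 * q2   q2  q2  q3 
   q3   q3  q3  q4 
   q4   q4  q4  q0 
(> = start, * = accepting)

start=q0; accept=q2; q0-a->q0; q0-b->q0; q0-c->q1; q1-a->q1; q1-b->q1; q1-c->q2; q2-a->q2; q2-b->q2; q2-c->q3; q3-a->q3; q3-b->q3; q3-c->q4; q4-a->q4; q4-b->q4; q4-c->q0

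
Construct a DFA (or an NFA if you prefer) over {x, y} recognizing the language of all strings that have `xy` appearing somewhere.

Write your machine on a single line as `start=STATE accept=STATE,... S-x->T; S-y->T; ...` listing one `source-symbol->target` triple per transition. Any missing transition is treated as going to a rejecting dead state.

Track how much of `xy` has been matched so far: state s0 is no progress, s2 is the absorbing accept state reached once `xy` has occurred. Intermediate states record partial matches; on a mismatch, fall back to the longest reusable overlap.
        x   y  
>  s0   s1  s0 
   s1   s1  s2 
 * s2   s2  s2 
(> = start, * = accepting)

start=s0; accept=s2; s0-x->s1; s0-y->s0; s1-x->s1; s1-y->s2; s2-x->s2; s2-y->s2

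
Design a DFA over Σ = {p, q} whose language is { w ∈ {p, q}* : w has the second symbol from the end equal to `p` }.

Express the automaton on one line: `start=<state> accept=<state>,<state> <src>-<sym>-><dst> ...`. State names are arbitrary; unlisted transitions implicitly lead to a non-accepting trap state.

start=S0 accept=S3,S4 S0-p->S1 S0-q->S2 S1-p->S3 S1-q->S4 S2-p->S5 S2-q->S6 S3-p->S3 S3-q->S4 S4-p->S5 S4-q->S6 S5-p->S3 S5-q->S4 S6-p->S5 S6-q->S6

Because acceptance depends on a position counted from the end, the machine has to buffer the most recent 2 symbols. Make each state the string of the last up-to-2 symbols read; on input `x` shift the window left and append `x`. Accept when the buffered window has length 2 and begins with `p`.
        p   q  
>  S0   S1  S2 
   S1   S3  S4 
   S2   S5  S6 
 * S3   S3  S4 
 * S4   S5  S6 
   S5   S3  S4 
   S6   S5  S6 
(> = start, * = accepting)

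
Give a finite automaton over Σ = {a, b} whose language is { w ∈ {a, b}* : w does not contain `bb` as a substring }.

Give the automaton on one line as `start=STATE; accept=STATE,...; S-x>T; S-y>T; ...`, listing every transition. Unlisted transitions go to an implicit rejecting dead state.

This is the complement of 'contains `bb`'. Use the same substring-matching states — q0 through q2 holding how much of `bb` has just been matched — but flip the accepting set: everything except the trap q2 accepts.
With 3 states:
        a   b  
>* q0   q0  q1 
 * q1   q0  q2 
   q2   q2  q2 
(> = start, * = accepting)

start=q0; accept=q0,q1; q0-a>q0; q0-b>q1; q1-a>q0; q1-b>q2; q2-a>q2; q2-b>q2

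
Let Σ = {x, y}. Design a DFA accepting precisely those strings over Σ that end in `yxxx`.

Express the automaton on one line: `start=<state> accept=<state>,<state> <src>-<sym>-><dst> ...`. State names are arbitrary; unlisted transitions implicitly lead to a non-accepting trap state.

Remember how much of `yxxx` the current input suffix matches. State A means no match yet; B means the last symbol is `y`; C means the last 2 symbols are `yx`; D means the last 3 symbols are `yxx`; E means the last 4 symbols are `yxxx`. Only E accepts. On a mismatch, fall back to the longest proper suffix that is still a prefix of `yxxx`.
5 states suffice.
       x  y 
>  A   A  B 
   B   C  B 
   C   D  B 
   D   E  B 
 * E   A  B 
(> = start, * = accepting)

start=A accept=E A-x->A A-y->B B-x->C B-y->B C-x->D C-y->B D-x->E D-y->B E-x->A E-y->B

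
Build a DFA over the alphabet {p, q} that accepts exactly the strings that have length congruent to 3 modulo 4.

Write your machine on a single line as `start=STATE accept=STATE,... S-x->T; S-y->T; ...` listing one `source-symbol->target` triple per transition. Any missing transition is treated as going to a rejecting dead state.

start=s0; accept=s3; s0-p->s1; s0-q->s1; s1-p->s2; s1-q->s2; s2-p->s3; s2-q->s3; s3-p->s0; s3-q->s0

Count input length modulo 4: every symbol advances one step around the cycle s0 → s1 → s2 → s3 → s0. Accept at s3.
A 4-state machine:
        p   q  
>  s0   s1  s1 
   s1   s2  s2 
   s2   s3  s3 
 * s3   s0  s0 
(> = start, * = accepting)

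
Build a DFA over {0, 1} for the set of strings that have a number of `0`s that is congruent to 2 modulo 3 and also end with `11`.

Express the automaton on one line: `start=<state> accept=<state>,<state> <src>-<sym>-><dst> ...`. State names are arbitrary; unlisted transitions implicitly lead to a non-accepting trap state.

start=q0 accept=q8 q0-0->q1 q0-1->q2 q1-0->q3 q1-1->q4 q2-0->q1 q2-1->q5 q3-0->q0 q3-1->q6 q4-0->q3 q4-1->q7 q5-0->q1 q5-1->q5 q6-0->q0 q6-1->q8 q7-0->q3 q7-1->q7 q8-0->q0 q8-1->q8

Handle the two conditions separately and then intersect. The first has 3 states tracking the count of `0`s modulo 3; the second has 3 states tracking how much of the suffix `11` has currently been matched. A product state is a pair (one from each), accepting exactly when both do.
A 9-state machine:
        0   1  
>  q0   q1  q2 
   q1   q3  q4 
   q2   q1  q5 
   q3   q0  q6 
   q4   q3  q7 
   q5   q1  q5 
   q6   q0  q8 
   q7   q3  q7 
 * q8   q0  q8 
(> = start, * = accepting)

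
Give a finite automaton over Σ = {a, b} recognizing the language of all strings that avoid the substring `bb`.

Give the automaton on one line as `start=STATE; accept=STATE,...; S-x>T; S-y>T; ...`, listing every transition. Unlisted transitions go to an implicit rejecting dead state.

Track partial matches of the forbidden pattern `bb`. State q2 is a dead state reached once `bb` has occurred; every other state accepts. q0 means no part of `bb` is currently matched.
3 states suffice.
        a   b  
>* q0   q0  q1 
 * q1   q0  q2 
   q2   q2  q2 
(> = start, * = accepting)

start=q0; accept=q0,q1; q0-a>q0; q0-b>q1; q1-a>q0; q1-b>q2; q2-a>q2; q2-b>q2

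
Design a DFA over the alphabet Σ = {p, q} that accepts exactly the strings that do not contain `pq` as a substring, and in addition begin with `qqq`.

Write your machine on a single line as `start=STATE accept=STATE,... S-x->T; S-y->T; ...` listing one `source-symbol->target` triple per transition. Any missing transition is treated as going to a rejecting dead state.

Run two small machines in parallel and take their product. One (3 states) tracks partial matches of the forbidden pattern `pq`; the other (5 states) tracks whether the input so far still matches the prefix `qqq`. Each combined state is a pair, one component from each; accept when both components accept. Minimizing collapses redundant product states.
6 states suffice.
       p  q 
>  A   B  C 
   B   B  B 
   C   B  D 
   D   B  E 
 * E   F  E 
 * F   F  B 
(> = start, * = accepting)

start=A; accept=E,F; A-p->B; A-q->C; B-p->B; B-q->B; C-p->B; C-q->D; D-p->B; D-q->E; E-p->F; E-q->E; F-p->F; F-q->B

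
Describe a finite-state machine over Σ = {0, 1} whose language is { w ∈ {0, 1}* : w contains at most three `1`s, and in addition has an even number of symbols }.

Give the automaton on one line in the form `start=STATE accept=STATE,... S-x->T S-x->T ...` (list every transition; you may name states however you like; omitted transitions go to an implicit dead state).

start=s0 accept=s0,s3,s4,s7 s0-0->s1 s0-1->s2 s1-0->s0 s1-1->s3 s2-0->s3 s2-1->s4 s3-0->s2 s3-1->s5 s4-0->s5 s4-1->s6 s5-0->s4 s5-1->s7 s6-0->s7 s6-1->s8 s7-0->s6 s7-1->s9 s8-0->s9 s8-1->s9 s9-0->s8 s9-1->s8

Run two small machines in parallel and take their product. One (5 states) tracks the count of `1`s, saturating at 4; the other (2 states) tracks the input length modulo 2. Each combined state is a pair, one component from each; accept when both components accept.
        0   1  
>* s0   s1  s2 
   s1   s0  s3 
   s2   s3  s4 
 * s3   s2  s5 
 * s4   s5  s6 
   s5   s4  s7 
   s6   s7  s8 
 * s7   s6  s9 
   s8   s9  s9 
   s9   s8  s8 
(> = start, * = accepting)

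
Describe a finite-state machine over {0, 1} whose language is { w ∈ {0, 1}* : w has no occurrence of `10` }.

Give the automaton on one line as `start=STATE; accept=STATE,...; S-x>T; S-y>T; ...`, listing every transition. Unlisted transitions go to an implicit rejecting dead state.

start=S0; accept=S0,S1; S0-0>S0; S0-1>S1; S1-0>S2; S1-1>S1; S2-0>S2; S2-1>S2

This is the complement of 'contains `10`'. Use the same substring-matching states — S0 through S2 holding how much of `10` has just been matched — but flip the accepting set: everything except the trap S2 accepts.
        0   1  
>* S0   S0  S1 
 * S1   S2  S1 
   S2   S2  S2 
(> = start, * = accepting)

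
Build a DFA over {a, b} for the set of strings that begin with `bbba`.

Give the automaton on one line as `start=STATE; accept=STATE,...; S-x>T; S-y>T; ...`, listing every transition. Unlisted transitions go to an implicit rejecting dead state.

Walk along `bbba` while the input agrees: from S0 take `b` to S1, and so on. Any deviation drops to the rejecting sink S5. Once S4 is reached the prefix is confirmed and every continuation is accepted.
With 6 states:
        a   b  
>  S0   S5  S1 
   S1   S5  S2 
   S2   S5  S3 
   S3   S4  S5 
 * S4   S4  S4 
   S5   S5  S5 
(> = start, * = accepting)

start=S0; accept=S4; S0-a>S5; S0-b>S1; S1-a>S5; S1-b>S2; S2-a>S5; S2-b>S3; S3-a>S4; S3-b>S5; S4-a>S4; S4-b>S4; S5-a>S5; S5-b>S5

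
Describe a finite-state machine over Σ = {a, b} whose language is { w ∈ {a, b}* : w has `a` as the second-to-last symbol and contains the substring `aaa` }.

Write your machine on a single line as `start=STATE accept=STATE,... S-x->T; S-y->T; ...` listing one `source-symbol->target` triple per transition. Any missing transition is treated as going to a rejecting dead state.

Run two small machines in parallel and take their product. The first has 7 states tracking the last 2 symbols read; the second has 4 states tracking whether and how much of `aaa` has been seen. A product state is a pair (one from each), accepting exactly when both do. Minimizing collapses redundant product states.
7 states suffice.
        a   b  
>  S0   S1  S0 
   S1   S2  S0 
   S2   S3  S0 
 * S3   S3  S4 
 * S4   S5  S6 
   S5   S3  S4 
   S6   S5  S6 
(> = start, * = accepting)

start=S0; accept=S3,S4; S0-a->S1; S0-b->S0; S1-a->S2; S1-b->S0; S2-a->S3; S2-b->S0; S3-a->S3; S3-b->S4; S4-a->S5; S4-b->S6; S5-a->S3; S5-b->S4; S6-a->S5; S6-b->S6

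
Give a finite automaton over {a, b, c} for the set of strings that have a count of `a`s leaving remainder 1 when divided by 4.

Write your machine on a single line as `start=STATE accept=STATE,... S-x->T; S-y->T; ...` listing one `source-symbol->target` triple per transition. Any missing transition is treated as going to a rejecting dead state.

Keep the running count of `a`s modulo 4: each `a` advances along the cycle s0 → s1 → s2 → s3 → s0 while other symbols loop. Accept at s1.
        a   b   c  
>  s0   s1  s0  s0 
 * s1   s2  s1  s1 
   s2   s3  s2  s2 
   s3   s0  s3  s3 
(> = start, * = accepting)

start=s0; accept=s1; s0-a->s1; s0-b->s0; s0-c->s0; s1-a->s2; s1-b->s1; s1-c->s1; s2-a->s3; s2-b->s2; s2-c->s2; s3-a->s0; s3-b->s3; s3-c->s3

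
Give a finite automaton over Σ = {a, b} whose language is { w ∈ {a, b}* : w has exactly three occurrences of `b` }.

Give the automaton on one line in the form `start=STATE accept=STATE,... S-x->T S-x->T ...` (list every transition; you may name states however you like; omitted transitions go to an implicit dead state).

start=q0 accept=q3 q0-a->q0 q0-b->q1 q1-a->q1 q1-b->q2 q2-a->q2 q2-b->q3 q3-a->q3 q3-b->q4 q4-a->q4 q4-b->q4

Count `b`s, saturating at 4: states q0 through q3 mean 0 through 3 `b`s seen; q4 means more than 3. Each `b` increments (capped at q4); other symbols loop. Accept from {q3}.
A 5-state machine:
        a   b  
>  q0   q0  q1 
   q1   q1  q2 
   q2   q2  q3 
 * q3   q3  q4 
   q4   q4  q4 
(> = start, * = accepting)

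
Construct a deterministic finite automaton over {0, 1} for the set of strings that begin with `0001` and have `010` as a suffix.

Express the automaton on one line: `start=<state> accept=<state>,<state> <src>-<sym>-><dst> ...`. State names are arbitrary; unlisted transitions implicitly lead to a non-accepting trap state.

Handle the two conditions separately and then intersect. The first has 6 states tracking whether the input so far still matches the prefix `0001`; the second has 4 states tracking how much of the suffix `010` has currently been matched. A product state is a pair (one from each), accepting exactly when both do. After merging equivalent states the machine shrinks.
        0   1  
>  s0   s1  s2 
   s1   s3  s2 
   s2   s2  s2 
   s3   s4  s2 
   s4   s2  s5 
   s5   s6  s7 
 * s6   s8  s5 
   s7   s8  s7 
   s8   s8  s5 
(> = start, * = accepting)

start=s0 accept=s6 s0-0->s1 s0-1->s2 s1-0->s3 s1-1->s2 s2-0->s2 s2-1->s2 s3-0->s4 s3-1->s2 s4-0->s2 s4-1->s5 s5-0->s6 s5-1->s7 s6-0->s8 s6-1->s5 s7-0->s8 s7-1->s7 s8-0->s8 s8-1->s5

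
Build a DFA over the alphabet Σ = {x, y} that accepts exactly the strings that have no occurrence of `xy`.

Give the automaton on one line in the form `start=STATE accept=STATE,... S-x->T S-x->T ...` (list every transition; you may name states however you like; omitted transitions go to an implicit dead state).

start=S0 accept=S0,S1 S0-x->S1 S0-y->S0 S1-x->S1 S1-y->S2 S2-x->S2 S2-y->S2

This is the complement of 'contains `xy`'. Use the same substring-matching states — S0 through S2 holding how much of `xy` has just been matched — but flip the accepting set: everything except the trap S2 accepts.
A 3-state machine:
        x   y  
>* S0   S1  S0 
 * S1   S1  S2 
   S2   S2  S2 
(> = start, * = accepting)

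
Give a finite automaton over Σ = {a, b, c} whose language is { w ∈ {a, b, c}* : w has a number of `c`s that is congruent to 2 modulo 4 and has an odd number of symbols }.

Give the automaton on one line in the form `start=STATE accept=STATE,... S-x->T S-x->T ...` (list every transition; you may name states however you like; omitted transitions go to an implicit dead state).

Handle the two conditions separately and then intersect. One (4 states) tracks the count of `c`s modulo 4; the other (2 states) tracks the input length modulo 2. Each combined state is a pair, one component from each; accept when both components accept.
8 states suffice.
        a   b   c  
>  S0   S1  S1  S2 
   S1   S0  S0  S3 
   S2   S3  S3  S4 
   S3   S2  S2  S5 
   S4   S5  S5  S6 
 * S5   S4  S4  S7 
   S6   S7  S7  S0 
   S7   S6  S6  S1 
(> = start, * = accepting)

start=S0 accept=S5 S0-a->S1 S0-b->S1 S0-c->S2 S1-a->S0 S1-b->S0 S1-c->S3 S2-a->S3 S2-b->S3 S2-c->S4 S3-a->S2 S3-b->S2 S3-c->S5 S4-a->S5 S4-b->S5 S4-c->S6 S5-a->S4 S5-b->S4 S5-c->S7 S6-a->S7 S6-b->S7 S6-c->S0 S7-a->S6 S7-b->S6 S7-c->S1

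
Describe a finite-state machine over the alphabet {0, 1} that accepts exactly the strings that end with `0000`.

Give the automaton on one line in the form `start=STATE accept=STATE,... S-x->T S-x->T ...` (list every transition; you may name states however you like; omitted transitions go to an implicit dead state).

start=q0 accept=q4 q0-0->q1 q0-1->q0 q1-0->q2 q1-1->q0 q2-0->q3 q2-1->q0 q3-0->q4 q3-1->q0 q4-0->q4 q4-1->q0

Remember how much of `0000` the current input suffix matches. State q0 means no match yet; q1 means the last symbol is `0`; q2 means the last 2 symbols are `00`; q3 means the last 3 symbols are `000`; q4 means the last 4 symbols are `0000`. Only q4 accepts. On a mismatch, fall back to the longest proper suffix that is still a prefix of `0000`.
        0   1  
>  q0   q1  q0 
   q1   q2  q0 
   q2   q3  q0 
   q3   q4  q0 
 * q4   q4  q0 
(> = start, * = accepting)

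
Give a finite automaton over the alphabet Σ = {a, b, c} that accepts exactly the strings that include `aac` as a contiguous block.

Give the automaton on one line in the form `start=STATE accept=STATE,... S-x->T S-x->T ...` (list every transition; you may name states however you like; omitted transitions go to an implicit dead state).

States s0..s2 record the length of the longest prefix of `aac` that matches the current input suffix. Reaching s3 means `aac` has been seen, and we stay there forever. Accept from s3.
4 states suffice.
        a   b   c  
>  s0   s1  s0  s0 
   s1   s2  s0  s0 
   s2   s2  s0  s3 
 * s3   s3  s3  s3 
(> = start, * = accepting)

start=s0 accept=s3 s0-a->s1 s0-b->s0 s0-c->s0 s1-a->s2 s1-b->s0 s1-c->s0 s2-a->s2 s2-b->s0 s2-c->s3 s3-a->s3 s3-b->s3 s3-c->s3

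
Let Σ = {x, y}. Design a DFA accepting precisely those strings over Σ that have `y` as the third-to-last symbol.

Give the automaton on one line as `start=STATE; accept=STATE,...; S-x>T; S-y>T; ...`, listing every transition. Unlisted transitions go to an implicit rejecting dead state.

start=s0; accept=s11,s12,s13,s14; s0-x>s1; s0-y>s2; s1-x>s3; s1-y>s4; s2-x>s5; s2-y>s6; s3-x>s7; s3-y>s8; s4-x>s9; s4-y>s10; s5-x>s11; s5-y>s12; s6-x>s13; s6-y>s14; s7-x>s7; s7-y>s8; s8-x>s9; s8-y>s10; s9-x>s11; s9-y>s12; s10-x>s13; s10-y>s14; s11-x>s7; s11-y>s8; s12-x>s9; s12-y>s10; s13-x>s11; s13-y>s12; s14-x>s13; s14-y>s14

A DFA must remember the last 3 symbols (since which symbol is third-to-last isn't known until the input ends). Use one state per possible window of the last ≤3 symbols; accept from those whose window starts with `y`.
15 states suffice.
          x    y  
>  s0     s1   s2 
   s1     s3   s4 
   s2     s5   s6 
   s3     s7   s8 
   s4     s9  s10 
   s5    s11  s12 
   s6    s13  s14 
   s7     s7   s8 
   s8     s9  s10 
   s9    s11  s12 
   s10   s13  s14 
 * s11    s7   s8 
 * s12    s9  s10 
 * s13   s11  s12 
 * s14   s13  s14 
(> = start, * = accepting)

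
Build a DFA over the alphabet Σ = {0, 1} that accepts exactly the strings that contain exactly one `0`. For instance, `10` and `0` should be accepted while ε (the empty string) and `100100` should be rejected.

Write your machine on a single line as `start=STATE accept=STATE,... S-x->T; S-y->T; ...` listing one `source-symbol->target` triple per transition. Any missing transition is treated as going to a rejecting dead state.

start=q0; accept=q1; q0-0->q1; q0-1->q0; q1-0->q2; q1-1->q1; q2-0->q2; q2-1->q2

Only the number of `0`s matters, and only up to 2. Make a chain q0 → q1 → q2 advanced by each `0` (with q2 absorbing); every other symbol self-loops. The accepting set is {q1}.
A 3-state machine:
        0   1  
>  q0   q1  q0 
 * q1   q2  q1 
   q2   q2  q2 
(> = start, * = accepting)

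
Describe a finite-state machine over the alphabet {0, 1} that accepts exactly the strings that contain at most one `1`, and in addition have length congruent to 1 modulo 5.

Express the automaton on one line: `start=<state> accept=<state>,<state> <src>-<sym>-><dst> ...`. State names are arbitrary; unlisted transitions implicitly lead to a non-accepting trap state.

start=s0 accept=s1,s2 s0-0->s1 s0-1->s2 s1-0->s3 s1-1->s4 s2-0->s4 s2-1->s5 s3-0->s6 s3-1->s7 s4-0->s7 s4-1->s8 s5-0->s8 s5-1->s8 s6-0->s9 s6-1->s10 s7-0->s10 s7-1->s11 s8-0->s11 s8-1->s11 s9-0->s0 s9-1->s12 s10-0->s12 s10-1->s13 s11-0->s13 s11-1->s13 s12-0->s2 s12-1->s14 s13-0->s14 s13-1->s14 s14-0->s5 s14-1->s5

Build one automaton per condition and run them in lockstep. One (3 states) tracks the count of `1`s, saturating at 2; the other (5 states) tracks the input length modulo 5. Each combined state is a pair, one component from each; accept when both components accept.
With 15 states:
          0    1  
>  s0     s1   s2 
 * s1     s3   s4 
 * s2     s4   s5 
   s3     s6   s7 
   s4     s7   s8 
   s5     s8   s8 
   s6     s9  s10 
   s7    s10  s11 
   s8    s11  s11 
   s9     s0  s12 
   s10   s12  s13 
   s11   s13  s13 
   s12    s2  s14 
   s13   s14  s14 
   s14    s5   s5 
(> = start, * = accepting)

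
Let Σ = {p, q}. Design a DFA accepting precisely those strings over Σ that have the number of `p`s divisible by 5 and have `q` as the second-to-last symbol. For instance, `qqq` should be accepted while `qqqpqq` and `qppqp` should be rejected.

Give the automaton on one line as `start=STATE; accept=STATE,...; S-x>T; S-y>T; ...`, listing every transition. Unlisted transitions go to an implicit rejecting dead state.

Run two small machines in parallel and take their product. The first has 5 states tracking the count of `p`s modulo 5; the second has 7 states tracking the last 2 symbols read. A product state is a pair (one from each), accepting exactly when both do.
23 states suffice.
       p  q 
>  A   B  C 
   B   D  E 
   C   F  G 
   D   H  I 
   E   J  K 
   F   D  E 
 * G   F  G 
   H   L  M 
   I   N  O 
   J   H  I 
   K   J  K 
   L   P  Q 
   M   R  S 
   N   L  M 
   O   N  O 
   P   T  U 
   Q   V  W 
   R   P  Q 
   S   R  S 
   T   D  E 
   U   F  G 
 * V   T  U 
   W   V  W 
(> = start, * = accepting)

start=A; accept=G,V; A-p>B; A-q>C; B-p>D; B-q>E; C-p>F; C-q>G; D-p>H; D-q>I; E-p>J; E-q>K; F-p>D; F-q>E; G-p>F; G-q>G; H-p>L; H-q>M; I-p>N; I-q>O; J-p>H; J-q>I; K-p>J; K-q>K; L-p>P; L-q>Q; M-p>R; M-q>S; N-p>L; N-q>M; O-p>N; O-q>O; P-p>T; P-q>U; Q-p>V; Q-q>W; R-p>P; R-q>Q; S-p>R; S-q>S; T-p>D; T-q>E; U-p>F; U-q>G; V-p>T; V-q>U; W-p>V; W-q>W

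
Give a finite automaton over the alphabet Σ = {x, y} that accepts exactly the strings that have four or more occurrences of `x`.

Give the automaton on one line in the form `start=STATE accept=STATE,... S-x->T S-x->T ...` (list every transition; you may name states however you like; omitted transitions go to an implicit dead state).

start=q0 accept=q4,q5 q0-x->q1 q0-y->q0 q1-x->q2 q1-y->q1 q2-x->q3 q2-y->q2 q3-x->q4 q3-y->q3 q4-x->q5 q4-y->q4 q5-x->q5 q5-y->q5

Only the number of `x`s matters, and only up to 5. Make a chain q0 → q1 → q2 → q3 → q4 → q5 advanced by each `x` (with q5 absorbing); every other symbol self-loops. The accepting set is {q4, q5}.
With 6 states:
        x   y  
>  q0   q1  q0 
   q1   q2  q1 
   q2   q3  q2 
   q3   q4  q3 
 * q4   q5  q4 
 * q5   q5  q5 
(> = start, * = accepting)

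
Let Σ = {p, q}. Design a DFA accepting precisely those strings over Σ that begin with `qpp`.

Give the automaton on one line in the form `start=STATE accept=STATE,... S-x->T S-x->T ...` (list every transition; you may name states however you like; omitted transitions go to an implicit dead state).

Walk along `qpp` while the input agrees: from S0 take `q` to S1, and so on. Any deviation drops to the rejecting sink S4. Once S3 is reached the prefix is confirmed and every continuation is accepted.
5 states suffice.
        p   q  
>  S0   S4  S1 
   S1   S2  S4 
   S2   S3  S4 
 * S3   S3  S3 
   S4   S4  S4 
(> = start, * = accepting)

start=S0 accept=S3 S0-p->S4 S0-q->S1 S1-p->S2 S1-q->S4 S2-p->S3 S2-q->S4 S3-p->S3 S3-q->S3 S4-p->S4 S4-q->S4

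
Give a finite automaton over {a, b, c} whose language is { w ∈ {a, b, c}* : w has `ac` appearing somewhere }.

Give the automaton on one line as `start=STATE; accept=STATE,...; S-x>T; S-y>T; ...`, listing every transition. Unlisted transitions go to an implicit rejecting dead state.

start=S0; accept=S2; S0-a>S1; S0-b>S0; S0-c>S0; S1-a>S1; S1-b>S0; S1-c>S2; S2-a>S2; S2-b>S2; S2-c>S2

States S0..S1 record the length of the longest prefix of `ac` that matches the current input suffix. Reaching S2 means `ac` has been seen, and we stay there forever. Accept from S2.
With 3 states:
        a   b   c  
>  S0   S1  S0  S0 
   S1   S1  S0  S2 
 * S2   S2  S2  S2 
(> = start, * = accepting)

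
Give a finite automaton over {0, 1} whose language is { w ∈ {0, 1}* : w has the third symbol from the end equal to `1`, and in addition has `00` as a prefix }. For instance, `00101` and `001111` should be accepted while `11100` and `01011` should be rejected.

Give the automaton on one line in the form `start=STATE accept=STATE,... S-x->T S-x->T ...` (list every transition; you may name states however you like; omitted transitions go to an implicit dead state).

start=q0 accept=q7,q8,q9,q10 q0-0->q1 q0-1->q2 q1-0->q3 q1-1->q2 q2-0->q2 q2-1->q2 q3-0->q3 q3-1->q4 q4-0->q5 q4-1->q6 q5-0->q7 q5-1->q8 q6-0->q9 q6-1->q10 q7-0->q3 q7-1->q4 q8-0->q5 q8-1->q6 q9-0->q7 q9-1->q8 q10-0->q9 q10-1->q10

Handle the two conditions separately and then intersect. The first has 15 states tracking the last 3 symbols read; the second has 4 states tracking whether the input so far still matches the prefix `00`. A product state is a pair (one from each), accepting exactly when both do. Minimizing collapses redundant product states.
11 states suffice.
          0    1  
>  q0     q1   q2 
   q1     q3   q2 
   q2     q2   q2 
   q3     q3   q4 
   q4     q5   q6 
   q5     q7   q8 
   q6     q9  q10 
 * q7     q3   q4 
 * q8     q5   q6 
 * q9     q7   q8 
 * q10    q9  q10 
(> = start, * = accepting)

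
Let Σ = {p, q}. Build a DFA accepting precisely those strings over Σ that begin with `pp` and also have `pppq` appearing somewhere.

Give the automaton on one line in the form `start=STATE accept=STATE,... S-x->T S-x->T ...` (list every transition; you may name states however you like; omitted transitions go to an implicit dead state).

start=S0 accept=S6 S0-p->S1 S0-q->S2 S1-p->S3 S1-q->S2 S2-p->S2 S2-q->S2 S3-p->S4 S3-q->S5 S4-p->S4 S4-q->S6 S5-p->S7 S5-q->S5 S6-p->S6 S6-q->S6 S7-p->S3 S7-q->S5

Handle the two conditions separately and then intersect. One (4 states) tracks whether the input so far still matches the prefix `pp`; the other (5 states) tracks whether and how much of `pppq` has been seen. Each combined state is a pair, one component from each; accept when both components accept. After merging equivalent states the machine shrinks.
An 8-state machine:
        p   q  
>  S0   S1  S2 
   S1   S3  S2 
   S2   S2  S2 
   S3   S4  S5 
   S4   S4  S6 
   S5   S7  S5 
 * S6   S6  S6 
   S7   S3  S5 
(> = start, * = accepting)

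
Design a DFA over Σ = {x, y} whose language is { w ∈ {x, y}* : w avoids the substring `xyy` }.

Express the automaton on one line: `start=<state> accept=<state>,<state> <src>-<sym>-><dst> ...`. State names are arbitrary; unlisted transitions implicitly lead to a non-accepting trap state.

start=S0 accept=S0,S1,S2 S0-x->S1 S0-y->S0 S1-x->S1 S1-y->S2 S2-x->S1 S2-y->S3 S3-x->S3 S3-y->S3

Track partial matches of the forbidden pattern `xyy`. State S3 is a dead state reached once `xyy` has occurred; every other state accepts. S0 means no part of `xyy` is currently matched.
A 4-state machine:
        x   y  
>* S0   S1  S0 
 * S1   S1  S2 
 * S2   S1  S3 
   S3   S3  S3 
(> = start, * = accepting)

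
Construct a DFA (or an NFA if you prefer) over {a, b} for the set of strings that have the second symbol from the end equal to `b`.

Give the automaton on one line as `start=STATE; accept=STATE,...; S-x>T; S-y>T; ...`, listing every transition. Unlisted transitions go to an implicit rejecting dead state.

start=q0; accept=q5,q6; q0-a>q1; q0-b>q2; q1-a>q3; q1-b>q4; q2-a>q5; q2-b>q6; q3-a>q3; q3-b>q4; q4-a>q5; q4-b>q6; q5-a>q3; q5-b>q4; q6-a>q5; q6-b>q6

Because acceptance depends on a position counted from the end, the machine has to buffer the most recent 2 symbols. Make each state the string of the last up-to-2 symbols read; on input `x` shift the window left and append `x`. Accept when the buffered window has length 2 and begins with `b`.
        a   b  
>  q0   q1  q2 
   q1   q3  q4 
   q2   q5  q6 
   q3   q3  q4 
   q4   q5  q6 
 * q5   q3  q4 
 * q6   q5  q6 
(> = start, * = accepting)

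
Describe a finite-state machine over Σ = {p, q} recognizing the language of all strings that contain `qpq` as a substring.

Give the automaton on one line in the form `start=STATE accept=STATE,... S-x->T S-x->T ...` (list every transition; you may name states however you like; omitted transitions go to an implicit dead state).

Track how much of `qpq` has been matched so far: state A is no progress, D is the absorbing accept state reached once `qpq` has occurred. Intermediate states record partial matches; on a mismatch, fall back to the longest reusable overlap.
A 4-state machine:
       p  q 
>  A   A  B 
   B   C  B 
   C   A  D 
 * D   D  D 
(> = start, * = accepting)

start=A accept=D A-p->A A-q->B B-p->C B-q->B C-p->A C-q->D D-p->D D-q->D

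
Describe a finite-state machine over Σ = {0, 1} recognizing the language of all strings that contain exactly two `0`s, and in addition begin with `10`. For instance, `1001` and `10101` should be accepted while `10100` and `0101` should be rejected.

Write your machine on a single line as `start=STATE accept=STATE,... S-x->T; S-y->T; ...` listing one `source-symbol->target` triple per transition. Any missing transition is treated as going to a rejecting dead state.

start=s0; accept=s4; s0-0->s1; s0-1->s2; s1-0->s1; s1-1->s1; s2-0->s3; s2-1->s1; s3-0->s4; s3-1->s3; s4-0->s1; s4-1->s4

Handle the two conditions separately and then intersect. One (4 states) tracks the count of `0`s, saturating at 3; the other (4 states) tracks whether the input so far still matches the prefix `10`. Each combined state is a pair, one component from each; accept when both components accept. Minimizing collapses redundant product states.
        0   1  
>  s0   s1  s2 
   s1   s1  s1 
   s2   s3  s1 
   s3   s4  s3 
 * s4   s1  s4 
(> = start, * = accepting)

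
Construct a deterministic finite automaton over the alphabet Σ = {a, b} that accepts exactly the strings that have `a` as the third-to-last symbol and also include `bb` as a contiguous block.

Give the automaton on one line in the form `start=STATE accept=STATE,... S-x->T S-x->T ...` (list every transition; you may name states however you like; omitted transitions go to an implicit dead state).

start=S0 accept=S10,S17,S18,S19 S0-a->S1 S0-b->S2 S1-a->S3 S1-b->S4 S2-a->S5 S2-b->S6 S3-a->S7 S3-b->S8 S4-a->S9 S4-b->S10 S5-a->S11 S5-b->S12 S6-a->S13 S6-b->S14 S7-a->S7 S7-b->S8 S8-a->S9 S8-b->S10 S9-a->S11 S9-b->S12 S10-a->S13 S10-b->S14 S11-a->S7 S11-b->S8 S12-a->S9 S12-b->S10 S13-a->S15 S13-b->S16 S14-a->S13 S14-b->S14 S15-a->S17 S15-b->S18 S16-a->S19 S16-b->S10 S17-a->S17 S17-b->S18 S18-a->S19 S18-b->S10 S19-a->S15 S19-b->S16

Handle the two conditions separately and then intersect. One (15 states) tracks the last 3 symbols read; the other (3 states) tracks whether and how much of `bb` has been seen. Each combined state is a pair, one component from each; accept when both components accept.
20 states suffice.
          a    b  
>  S0     S1   S2 
   S1     S3   S4 
   S2     S5   S6 
   S3     S7   S8 
   S4     S9  S10 
   S5    S11  S12 
   S6    S13  S14 
   S7     S7   S8 
   S8     S9  S10 
   S9    S11  S12 
 * S10   S13  S14 
   S11    S7   S8 
   S12    S9  S10 
   S13   S15  S16 
   S14   S13  S14 
   S15   S17  S18 
   S16   S19  S10 
 * S17   S17  S18 
 * S18   S19  S10 
 * S19   S15  S16 
(> = start, * = accepting)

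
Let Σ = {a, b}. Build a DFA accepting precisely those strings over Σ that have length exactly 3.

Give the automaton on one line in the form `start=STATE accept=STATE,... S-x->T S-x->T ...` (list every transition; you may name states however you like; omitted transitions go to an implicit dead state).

Count input length up to 4: every symbol moves from s0 toward s4, which means 'more than 3' and absorbs. Accept from {s3}.
A 5-state machine:
        a   b  
>  s0   s1  s1 
   s1   s2  s2 
   s2   s3  s3 
 * s3   s4  s4 
   s4   s4  s4 
(> = start, * = accepting)

start=s0 accept=s3 s0-a->s1 s0-b->s1 s1-a->s2 s1-b->s2 s2-a->s3 s2-b->s3 s3-a->s4 s3-b->s4 s4-a->s4 s4-b->s4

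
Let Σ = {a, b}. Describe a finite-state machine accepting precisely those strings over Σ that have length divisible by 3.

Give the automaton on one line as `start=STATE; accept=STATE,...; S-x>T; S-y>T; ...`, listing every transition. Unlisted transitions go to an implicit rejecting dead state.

Count input length modulo 3: every symbol advances one step around the cycle S0 → S1 → S2 → S0. Accept at S0.
3 states suffice.
        a   b  
>* S0   S1  S1 
   S1   S2  S2 
   S2   S0  S0 
(> = start, * = accepting)

start=S0; accept=S0; S0-a>S1; S0-b>S1; S1-a>S2; S1-b>S2; S2-a>S0; S2-b>S0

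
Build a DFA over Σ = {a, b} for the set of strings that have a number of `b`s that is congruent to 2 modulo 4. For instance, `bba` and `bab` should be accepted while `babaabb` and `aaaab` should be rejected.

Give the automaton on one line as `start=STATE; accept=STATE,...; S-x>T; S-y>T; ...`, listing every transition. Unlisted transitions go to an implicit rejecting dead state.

start=q0; accept=q2; q0-a>q0; q0-b>q1; q1-a>q1; q1-b>q2; q2-a>q2; q2-b>q3; q3-a>q3; q3-b>q0

The only thing that matters is how many `b`s have appeared, reduced mod 4. Use one state per residue: q0 for 0, …, q3 for 3. Reading `b` moves to the next residue; anything else stays put. q2 is accepting.
With 4 states:
        a   b  
>  q0   q0  q1 
   q1   q1  q2 
 * q2   q2  q3 
   q3   q3  q0 
(> = start, * = accepting)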